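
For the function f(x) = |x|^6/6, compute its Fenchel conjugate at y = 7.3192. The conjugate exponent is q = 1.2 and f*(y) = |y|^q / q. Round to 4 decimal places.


The conjugate exponent q satisfies 1/p + 1/q = 1.
p = 6, so q = 6/(6 - 1) = 1.2
|y|^q = 7.3192^1.2 = 10.8982
f*(7.3192) = 10.8982 / 1.2 = 9.0819


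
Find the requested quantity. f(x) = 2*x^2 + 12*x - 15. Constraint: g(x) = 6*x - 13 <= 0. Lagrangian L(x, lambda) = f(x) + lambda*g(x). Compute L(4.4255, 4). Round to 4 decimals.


Step 1: Evaluate f(x).
f(4.4255) = 2*4.4255^2 + 12*4.4255 - 15 = 77.2761
Step 2: Evaluate g(x).
g(4.4255) = 6*4.4255 - 13 = 13.553
Step 3: Compute Lagrangian.
L = 77.2761 + 4*13.553 = 131.4881


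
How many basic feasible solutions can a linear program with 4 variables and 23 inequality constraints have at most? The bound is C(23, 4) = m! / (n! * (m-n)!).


Each vertex corresponds to some choice of n active constraints out of m, so the number of vertices is at most C(m, n) = m! / (n!(m-n)!).
m = 23, n = 4
Numerator: 23 * 22 * 21 * 20
Denominator: 4! = 24
C(23, 4) = 8855


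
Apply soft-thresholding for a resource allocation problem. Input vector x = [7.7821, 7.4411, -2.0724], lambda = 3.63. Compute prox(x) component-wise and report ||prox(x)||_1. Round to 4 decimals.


Soft-thresholding with lambda = 3.63:
prox(7.7821) = sign(7.7821)*max(|7.7821| - 3.63, 0) = 4.1521
prox(7.4411) = sign(7.4411)*max(|7.4411| - 3.63, 0) = 3.8111
prox(-2.0724) = sign(-2.0724)*max(|-2.0724| - 3.63, 0) = 0.0
prox(x) = [4.1521, 3.8111, 0.0]
||prox(x)||_1 = 4.1521 + 3.8111 + 0.0 = 7.9632


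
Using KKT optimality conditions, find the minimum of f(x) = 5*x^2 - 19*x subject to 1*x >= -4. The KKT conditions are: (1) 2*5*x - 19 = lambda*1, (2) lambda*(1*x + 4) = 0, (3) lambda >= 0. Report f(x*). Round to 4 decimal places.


Step 1: Try lambda = 0 (constraint inactive).
Stationarity: 2*5*x - 19 = 0
x* = 19/(2*5) = 1.9
Check constraint: 1*1.9 = 1.9 >= -4 -- satisfied.
Step 2: Compute optimal value.
f(x*) = 5*1.9^2 - 19*1.9 = -18.05


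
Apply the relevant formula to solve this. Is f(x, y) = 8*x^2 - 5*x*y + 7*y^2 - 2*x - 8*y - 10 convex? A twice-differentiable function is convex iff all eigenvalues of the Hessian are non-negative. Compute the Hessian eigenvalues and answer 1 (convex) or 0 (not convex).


The Hessian of f(x,y) = 8*x^2 - 5*x*y + 7*y^2 - 2*x - 8*y - 10 is:
H = [[16, -5], [-5, 14]]
Trace = 16 + 14 = 30
Determinant = 16*14 - (-5)^2 = 199
Discriminant = (30)^2 - 4*199 = 104.0
Eigenvalues: lambda_1 = 9.901, lambda_2 = 20.099
The function is convex.

1


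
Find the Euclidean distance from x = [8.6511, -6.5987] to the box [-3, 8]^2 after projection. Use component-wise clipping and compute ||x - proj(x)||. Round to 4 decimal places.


Project each component onto [-3, 8].
clip(8.6511) = 8.0, clip(-6.5987) = -3.0
Projection = [8.0, -3.0]
Squared diffs: [0.4239, 12.9506]
Distance = sqrt(13.3745) = 3.6571


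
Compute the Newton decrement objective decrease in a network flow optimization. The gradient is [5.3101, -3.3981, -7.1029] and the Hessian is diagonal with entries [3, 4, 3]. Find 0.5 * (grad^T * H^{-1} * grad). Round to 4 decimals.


Step 1: H is diagonal, so H^(-1) * g = [1.77, -0.8495, -2.3676].
Step 2: g^T H^(-1) g = sum_i g_i^2 / H_ii
  = (5.3101)^2/3 + (-3.3981)^2/4 + (-7.1029)^2/3
  = 9.3991 + 2.8868 + 16.8171 = 29.1029
Step 3: Objective decrease = 0.5 * g^T H^(-1) g = 14.5514


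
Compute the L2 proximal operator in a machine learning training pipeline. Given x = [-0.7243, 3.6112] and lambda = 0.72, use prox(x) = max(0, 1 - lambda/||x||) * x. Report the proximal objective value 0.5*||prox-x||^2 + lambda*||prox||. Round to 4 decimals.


Step 1: Compute ||x||.
||x|| = 3.6831
Step 2: Compute scaling factor.
scale = max(0, 1 - 0.72/3.6831) = 0.8045
Step 3: prox(x) = [-0.5827, 2.9053]
||prox(x)|| = 2.9631
Step 4: Proximal objective.
0.5*||prox-x||^2 = 0.2592
lambda*||prox|| = 2.1334
Total = 2.3926


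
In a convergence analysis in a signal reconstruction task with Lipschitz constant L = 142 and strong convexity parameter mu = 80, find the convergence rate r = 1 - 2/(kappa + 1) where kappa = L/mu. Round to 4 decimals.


Step 1: Compute the condition number.
kappa = L/mu = 142/80 = 1.775
Step 2: Compute the convergence rate.
r = 1 - 2/(kappa + 1) = 1 - 2*mu/(L + mu) = (L - mu)/(L + mu) = 62/222 = 0.2793


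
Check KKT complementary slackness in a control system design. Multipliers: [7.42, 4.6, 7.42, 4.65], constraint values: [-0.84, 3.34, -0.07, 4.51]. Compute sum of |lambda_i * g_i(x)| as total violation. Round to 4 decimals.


KKT complementary slackness check:
lambda_1 * g_1 = 7.42 * -0.84 = -6.2328
lambda_2 * g_2 = 4.6 * 3.34 = 15.364
lambda_3 * g_3 = 7.42 * -0.07 = -0.5194
lambda_4 * g_4 = 4.65 * 4.51 = 20.9715
Total violation = 6.2328 + 15.364 + 0.5194 + 20.9715 = 43.0877


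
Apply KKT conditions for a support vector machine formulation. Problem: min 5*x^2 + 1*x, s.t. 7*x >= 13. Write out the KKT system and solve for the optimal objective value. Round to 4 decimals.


Step 1: Try lambda = 0 (constraint inactive).
x_unc = -1/(2*5) = -0.1
Check: 7*-0.1 = -0.7 < 13 -- violated!
Step 2: Constraint must be active: 7*x = 13
x* = 13/7 = 1.8571 (rounded; the exact value 13/7 is used below)
lambda = (2*5*(13/7) + 1)/7 = 2.7959
Step 3: Compute optimal value.
f(x*) = 5*(13/7)^2 + 1*(13/7) = 19.102


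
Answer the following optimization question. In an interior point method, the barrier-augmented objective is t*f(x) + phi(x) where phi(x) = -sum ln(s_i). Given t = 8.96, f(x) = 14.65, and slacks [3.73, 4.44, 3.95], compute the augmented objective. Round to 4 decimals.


Step 1: Compute log-barrier.
ln values: [1.3164, 1.4907, 1.3737]
phi = -(1.3164 + 1.4907 + 1.3737) = -4.1808
Step 2: Compute augmented objective.
t*f(x) = 8.96*14.65 = 131.264
Total = 131.264 - 4.1808 = 127.0832


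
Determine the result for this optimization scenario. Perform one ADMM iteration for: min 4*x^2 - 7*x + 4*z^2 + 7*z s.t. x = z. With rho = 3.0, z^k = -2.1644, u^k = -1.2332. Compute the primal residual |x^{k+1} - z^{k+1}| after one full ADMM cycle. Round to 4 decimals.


ADMM iteration with rho = 3.0, z^k = -2.1644, u^k = -1.2332
Step 1: x-update.
Minimize 4*x^2 - 7*x + (3.0/2)*(x + 2.1644 - 1.2332)^2
FOC: (2*4 + 3.0)*x = 7 + 3.0*(-2.1644 + 1.2332)
x^{k+1} = 0.3824
Step 2: z-update.
Minimize 4*z^2 + 7*z + (3.0/2)*(0.3824 - z - 1.2332)^2
FOC: (2*4 + 3.0)*z = -7 + 3.0*(0.3824 - 1.2332)
z^{k+1} = -0.8684
Step 3: u-update.
u^{k+1} = -1.2332 + 0.3824 + 0.8684 = 0.0176
Step 4: Primal residual = |0.3824 + 0.8684| = 1.2508


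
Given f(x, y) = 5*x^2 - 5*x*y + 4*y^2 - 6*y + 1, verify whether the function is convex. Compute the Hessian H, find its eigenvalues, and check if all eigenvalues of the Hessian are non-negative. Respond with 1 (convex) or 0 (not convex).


The Hessian of f(x,y) = 5*x^2 - 5*x*y + 4*y^2 - 6*y + 1 is:
H = [[10, -5], [-5, 8]]
Trace = 10 + 8 = 18
Determinant = 10*8 - (-5)^2 = 55
Discriminant = (18)^2 - 4*55 = 104.0
Eigenvalues: lambda_1 = 3.901, lambda_2 = 14.099
The function is convex.

1


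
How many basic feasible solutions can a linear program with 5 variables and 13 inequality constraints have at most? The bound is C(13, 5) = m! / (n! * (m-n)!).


Each vertex corresponds to some choice of n active constraints out of m, so the number of vertices is at most C(m, n) = m! / (n!(m-n)!).
m = 13, n = 5
Numerator: 13 * 12 * 11 * 10 * 9
Denominator: 5! = 120
C(13, 5) = 1287


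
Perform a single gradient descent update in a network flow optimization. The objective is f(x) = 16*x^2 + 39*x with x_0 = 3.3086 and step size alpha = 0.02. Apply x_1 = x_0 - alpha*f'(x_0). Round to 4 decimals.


We compute the gradient at x_0 and apply the update.
f'(x) = 32*x + 39
f'(3.3086) = 32*3.3086 + 39 = 144.8752
x_1 = 3.3086 - 0.02*144.8752 = 0.4111


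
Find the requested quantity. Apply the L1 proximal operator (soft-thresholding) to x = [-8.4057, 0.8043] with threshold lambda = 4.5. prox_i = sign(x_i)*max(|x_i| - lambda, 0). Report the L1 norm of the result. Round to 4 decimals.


Soft-thresholding with lambda = 4.5:
prox(-8.4057) = sign(-8.4057)*max(|-8.4057| - 4.5, 0) = -3.9057
prox(0.8043) = sign(0.8043)*max(|0.8043| - 4.5, 0) = 0.0
prox(x) = [-3.9057, 0.0]
||prox(x)||_1 = 3.9057 + 0.0 = 3.9057


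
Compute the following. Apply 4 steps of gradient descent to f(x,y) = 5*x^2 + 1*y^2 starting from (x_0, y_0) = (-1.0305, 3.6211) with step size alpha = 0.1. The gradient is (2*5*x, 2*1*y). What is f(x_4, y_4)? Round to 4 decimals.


Gradient descent on f(x,y) = 5*x^2 + 1*y^2.
Starting point: (-1.0305, 3.6211), alpha = 0.1
Step 1: grad_x = 2*5*-1.0305 = -10.305, grad_y = 2*1*3.6211 = 7.2422
  x_1 = -1.0305 - 0.1*-10.305 = 0.0
  y_1 = 3.6211 - 0.1*7.2422 = 2.8969
Step 2: grad_x = 2*5*0.0 = 0.0, grad_y = 2*1*2.8969 = 5.7938
  x_2 = 0.0 - 0.1*0.0 = 0.0
  y_2 = 2.8969 - 0.1*5.7938 = 2.3175
Step 3: grad_x = 2*5*0.0 = 0.0, grad_y = 2*1*2.3175 = 4.635
  x_3 = 0.0 - 0.1*0.0 = 0.0
  y_3 = 2.3175 - 0.1*4.635 = 1.854
Step 4: grad_x = 2*5*0.0 = 0.0, grad_y = 2*1*1.854 = 3.708
  x_4 = 0.0 - 0.1*0.0 = 0.0
  y_4 = 1.854 - 0.1*3.708 = 1.4832
f(0.0, 1.4832) = 5*0.0^2 + 1*1.4832^2 = 2.1999


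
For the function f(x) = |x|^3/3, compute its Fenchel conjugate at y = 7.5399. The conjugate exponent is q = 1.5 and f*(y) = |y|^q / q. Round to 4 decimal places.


The conjugate exponent q satisfies 1/p + 1/q = 1.
p = 3, so q = 3/(3 - 1) = 1.5
|y|^q = 7.5399^1.5 = 20.7037
f*(7.5399) = 20.7037 / 1.5 = 13.8025


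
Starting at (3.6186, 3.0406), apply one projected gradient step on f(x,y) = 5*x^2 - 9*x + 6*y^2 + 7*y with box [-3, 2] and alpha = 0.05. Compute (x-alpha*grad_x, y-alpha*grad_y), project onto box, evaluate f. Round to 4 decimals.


Step 1: Compute gradient at (3.6186, 3.0406).
grad_x = 2*5*3.6186 - 9 = 27.186
grad_y = 2*6*3.0406 + 7 = 43.4872
Step 2: Gradient step.
x_raw = 3.6186 - 0.05*27.186 = 2.2593
y_raw = 3.0406 - 0.05*43.4872 = 0.8662
Step 3: Project onto [-3, 2].
x_proj = clip(2.2593) = 2.0
y_proj = clip(0.8662) = 0.8662
Step 4: Evaluate f.
f(2.0, 0.8662) = 12.5659


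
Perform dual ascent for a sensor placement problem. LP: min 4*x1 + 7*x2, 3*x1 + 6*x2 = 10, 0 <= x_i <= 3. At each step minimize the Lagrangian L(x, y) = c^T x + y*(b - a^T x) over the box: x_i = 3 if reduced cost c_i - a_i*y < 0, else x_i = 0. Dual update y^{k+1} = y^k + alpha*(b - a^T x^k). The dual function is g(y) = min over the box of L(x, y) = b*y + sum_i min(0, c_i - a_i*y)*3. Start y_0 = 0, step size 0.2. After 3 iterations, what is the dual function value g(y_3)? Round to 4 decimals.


Dual ascent for LP: min 4*x1 + 7*x2, 3*x1 + 6*x2 = 10, 0 <= x_i <= 3
Step 1: y^k = 0.0, reduced costs: (4.0, 7.0)
  x^k = (0.0, 0.0), subgradient = b - a^T x = 10.0
  y^{k+1} = 0.0 + 0.2*10.0 = 2.0
Step 2: y^k = 2.0, reduced costs: (-2.0, -5.0)
  x^k = (3.0, 3.0), subgradient = b - a^T x = -17.0
  y^{k+1} = 2.0 + 0.2*-17.0 = -1.4
Step 3: y^k = -1.4, reduced costs: (8.2, 15.4)
  x^k = (0.0, 0.0), subgradient = b - a^T x = 10.0
  y^{k+1} = -1.4 + 0.2*10.0 = 0.6
Dual objective at y_3 = 0.6: reduced costs (2.2, 3.4), box minimizer x = (0.0, 0.0)
g(y_3) = b*y + (c1 - a1*y)*x1 + (c2 - a2*y)*x2 = 10*0.6 + 2.2*0.0 + 3.4*0.0 = 6.0 + 0.0 + 0.0 = 6.0


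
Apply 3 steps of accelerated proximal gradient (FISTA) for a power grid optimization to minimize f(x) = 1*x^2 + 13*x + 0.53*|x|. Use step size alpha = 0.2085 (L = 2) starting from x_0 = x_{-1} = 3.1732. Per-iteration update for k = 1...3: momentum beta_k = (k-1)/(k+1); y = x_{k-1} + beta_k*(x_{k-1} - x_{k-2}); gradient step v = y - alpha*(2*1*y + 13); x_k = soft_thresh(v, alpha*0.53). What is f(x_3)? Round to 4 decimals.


FISTA on f(x) = 1*x^2 + 13*x + 0.53*|x|
L = 2, alpha = 0.2085
Iteration 1: beta = 0.0, y = 3.1732 + 0.0*(3.1732 - 3.1732) = 3.1732
  grad(y) = 19.3464, v = y - alpha*grad = -0.8605
  prox(v) = soft_thresh(-0.8605, 0.1105) = -0.75
Iteration 2: beta = 0.3333, y = -0.75 + 0.3333*(-0.75 - 3.1732) = -2.0578
  grad(y) = 8.8845, v = y - alpha*grad = -3.9102
  prox(v) = soft_thresh(-3.9102, 0.1105) = -3.7997
Iteration 3: beta = 0.5, y = -3.7997 + 0.5*(-3.7997 + 0.75) = -5.3245
  grad(y) = 2.351, v = y - alpha*grad = -5.8147
  prox(v) = soft_thresh(-5.8147, 0.1105) = -5.7042
f(x_3) = 1*(-5.7042)^2 + 13*(-5.7042) + 0.53*|-5.7042| = -38.5934


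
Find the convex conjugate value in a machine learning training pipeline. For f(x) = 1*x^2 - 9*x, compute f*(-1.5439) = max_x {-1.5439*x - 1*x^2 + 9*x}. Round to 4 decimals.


f*(y) = sup_x {y*x - a*x^2 - b*x} = sup_x {(y-b)*x - a*x^2}
FOC: (y - b) - 2a*x = 0 => x* = (y - b)/(2a)
x* = (-1.5439 + 9)/(2*1) = 3.7281
f*(-1.5439) = (y-b)^2/(4a) = (-1.5439 + 9)^2/(4*1)
= 55.5934/4 = 13.8984


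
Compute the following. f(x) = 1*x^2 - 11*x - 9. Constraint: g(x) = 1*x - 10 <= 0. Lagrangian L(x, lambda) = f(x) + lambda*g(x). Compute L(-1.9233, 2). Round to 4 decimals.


Step 1: Evaluate f(x).
f(-1.9233) = 1*(-1.9233)^2 - 11*(-1.9233) - 9 = 15.8554
Step 2: Evaluate g(x).
g(-1.9233) = 1*-1.9233 - 10 = -11.9233
Step 3: Compute Lagrangian.
L = 15.8554 + 2*-11.9233 = -7.9912


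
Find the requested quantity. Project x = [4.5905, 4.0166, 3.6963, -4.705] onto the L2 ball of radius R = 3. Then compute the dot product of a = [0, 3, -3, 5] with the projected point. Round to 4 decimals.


Step 1: Compute ||x|| (intermediates to 6 decimals).
||x|| = sqrt(4.5905^2 + 4.0166^2 + 3.6963^2 + (-4.705)^2) = 8.544321
Step 2: Project.
Since ||x|| > R, scale = R/||x|| = 3/8.544321 = 0.35111, proj(x) = scale * x
proj(x) = [1.61177, 1.410268, 1.297808, -1.651973]
Step 3: Dot product.
a^T * proj(x) = 0*1.61177 + 3*1.410268 - 3*1.297808 + 5*(-1.651973) = -7.9225


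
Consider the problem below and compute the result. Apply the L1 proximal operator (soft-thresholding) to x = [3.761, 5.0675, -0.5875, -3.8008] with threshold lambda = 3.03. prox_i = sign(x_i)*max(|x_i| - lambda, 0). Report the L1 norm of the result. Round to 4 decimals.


Soft-thresholding with lambda = 3.03:
prox(3.761) = sign(3.761)*max(|3.761| - 3.03, 0) = 0.731
prox(5.0675) = sign(5.0675)*max(|5.0675| - 3.03, 0) = 2.0375
prox(-0.5875) = sign(-0.5875)*max(|-0.5875| - 3.03, 0) = 0.0
prox(-3.8008) = sign(-3.8008)*max(|-3.8008| - 3.03, 0) = -0.7708
prox(x) = [0.731, 2.0375, 0.0, -0.7708]
||prox(x)||_1 = 0.731 + 2.0375 + 0.0 + 0.7708 = 3.5393


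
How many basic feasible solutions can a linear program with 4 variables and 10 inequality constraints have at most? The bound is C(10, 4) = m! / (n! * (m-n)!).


Each vertex corresponds to some choice of n active constraints out of m, so the number of vertices is at most C(m, n) = m! / (n!(m-n)!).
m = 10, n = 4
Numerator: 10 * 9 * 8 * 7
Denominator: 4! = 24
C(10, 4) = 210


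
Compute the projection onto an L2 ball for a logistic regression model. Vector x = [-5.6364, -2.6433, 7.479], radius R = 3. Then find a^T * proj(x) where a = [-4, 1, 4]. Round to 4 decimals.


Step 1: Compute ||x|| (intermediates to 6 decimals).
||x|| = sqrt((-5.6364)^2 + (-2.6433)^2 + 7.479^2) = 9.730955
Step 2: Project.
Since ||x|| > R, scale = R/||x|| = 3/9.730955 = 0.308295, proj(x) = scale * x
proj(x) = [-1.737674, -0.814916, 2.305738]
Step 3: Dot product.
a^T * proj(x) = -4*(-1.737674) + 1*(-0.814916) + 4*2.305738 = 15.3587


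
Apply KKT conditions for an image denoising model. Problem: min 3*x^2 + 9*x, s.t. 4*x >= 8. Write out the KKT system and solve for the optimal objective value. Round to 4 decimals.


Step 1: Try lambda = 0 (constraint inactive).
x_unc = -9/(2*3) = -1.5
Check: 4*-1.5 = -6.0 < 8 -- violated!
Step 2: Constraint must be active: 4*x = 8
x* = 8/4 = 2.0
lambda = (2*3*2.0 + 9)/4 = 5.25
Step 3: Compute optimal value.
f(x*) = 3*2.0^2 + 9*2.0 = 30.0


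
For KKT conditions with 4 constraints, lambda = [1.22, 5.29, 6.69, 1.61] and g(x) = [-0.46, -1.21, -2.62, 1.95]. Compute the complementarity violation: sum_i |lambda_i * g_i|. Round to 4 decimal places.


KKT complementary slackness check:
lambda_1 * g_1 = 1.22 * -0.46 = -0.5612
lambda_2 * g_2 = 5.29 * -1.21 = -6.4009
lambda_3 * g_3 = 6.69 * -2.62 = -17.5278
lambda_4 * g_4 = 1.61 * 1.95 = 3.1395
Total violation = 0.5612 + 6.4009 + 17.5278 + 3.1395 = 27.6294


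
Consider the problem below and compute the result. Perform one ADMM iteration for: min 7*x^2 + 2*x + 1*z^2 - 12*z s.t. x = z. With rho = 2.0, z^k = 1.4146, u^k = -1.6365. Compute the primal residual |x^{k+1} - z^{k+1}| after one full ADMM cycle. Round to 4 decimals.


ADMM iteration with rho = 2.0, z^k = 1.4146, u^k = -1.6365
Step 1: x-update.
Minimize 7*x^2 + 2*x + (2.0/2)*(x - 1.4146 - 1.6365)^2
FOC: (2*7 + 2.0)*x = -2 + 2.0*(1.4146 + 1.6365)
x^{k+1} = 0.2564
Step 2: z-update.
Minimize 1*z^2 - 12*z + (2.0/2)*(0.2564 - z - 1.6365)^2
FOC: (2*1 + 2.0)*z = 12 + 2.0*(0.2564 - 1.6365)
z^{k+1} = 2.3099
Step 3: u-update.
u^{k+1} = -1.6365 + 0.2564 - 2.3099 = -3.6901
Step 4: Primal residual = |0.2564 - 2.3099| = 2.0536


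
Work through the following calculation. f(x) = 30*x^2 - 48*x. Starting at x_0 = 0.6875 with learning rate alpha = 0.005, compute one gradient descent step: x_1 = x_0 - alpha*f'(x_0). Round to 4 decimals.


We compute the gradient at x_0 and apply the update.
f'(x) = 60*x - 48
f'(0.6875) = 60*0.6875 - 48 = -6.75
x_1 = 0.6875 - 0.005*-6.75 = 0.7213


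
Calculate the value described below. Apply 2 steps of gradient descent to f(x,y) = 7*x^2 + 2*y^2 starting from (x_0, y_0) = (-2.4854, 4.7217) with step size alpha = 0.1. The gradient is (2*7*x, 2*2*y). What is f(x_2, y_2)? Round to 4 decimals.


Gradient descent on f(x,y) = 7*x^2 + 2*y^2.
Starting point: (-2.4854, 4.7217), alpha = 0.1
Step 1: grad_x = 2*7*-2.4854 = -34.7956, grad_y = 2*2*4.7217 = 18.8868
  x_1 = -2.4854 - 0.1*-34.7956 = 0.9942
  y_1 = 4.7217 - 0.1*18.8868 = 2.833
Step 2: grad_x = 2*7*0.9942 = 13.9182, grad_y = 2*2*2.833 = 11.3321
  x_2 = 0.9942 - 0.1*13.9182 = -0.3977
  y_2 = 2.833 - 0.1*11.3321 = 1.6998
f(-0.3977, 1.6998) = 7*(-0.3977)^2 + 2*1.6998^2 = 6.8857


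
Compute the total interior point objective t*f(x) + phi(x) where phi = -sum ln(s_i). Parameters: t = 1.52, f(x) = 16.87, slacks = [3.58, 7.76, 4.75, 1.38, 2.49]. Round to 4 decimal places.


Step 1: Compute log-barrier.
ln values: [1.2754, 2.049, 1.5581, 0.3221, 0.9123]
phi = -(1.2754 + 2.049 + 1.5581 + 0.3221 + 0.9123) = -6.1169
Step 2: Compute augmented objective.
t*f(x) = 1.52*16.87 = 25.6424
Total = 25.6424 - 6.1169 = 19.5255


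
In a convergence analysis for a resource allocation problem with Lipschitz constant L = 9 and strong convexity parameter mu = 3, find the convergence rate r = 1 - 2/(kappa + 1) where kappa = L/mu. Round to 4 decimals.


Step 1: Compute the condition number.
kappa = L/mu = 9/3 = 3.0
Step 2: Compute the convergence rate.
r = 1 - 2/(kappa + 1) = 1 - 2*mu/(L + mu) = (L - mu)/(L + mu) = 6/12 = 0.5


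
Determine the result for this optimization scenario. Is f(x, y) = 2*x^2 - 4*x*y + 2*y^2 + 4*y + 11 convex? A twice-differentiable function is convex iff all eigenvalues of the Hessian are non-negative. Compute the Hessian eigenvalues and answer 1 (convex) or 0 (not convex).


The Hessian of f(x,y) = 2*x^2 - 4*x*y + 2*y^2 + 4*y + 11 is:
H = [[4, -4], [-4, 4]]
Trace = 4 + 4 = 8
Determinant = 4*4 - (-4)^2 = 0
Discriminant = (8)^2 - 4*0 = 64.0
Eigenvalues: lambda_1 = 0.0, lambda_2 = 8.0
The function is convex.

1


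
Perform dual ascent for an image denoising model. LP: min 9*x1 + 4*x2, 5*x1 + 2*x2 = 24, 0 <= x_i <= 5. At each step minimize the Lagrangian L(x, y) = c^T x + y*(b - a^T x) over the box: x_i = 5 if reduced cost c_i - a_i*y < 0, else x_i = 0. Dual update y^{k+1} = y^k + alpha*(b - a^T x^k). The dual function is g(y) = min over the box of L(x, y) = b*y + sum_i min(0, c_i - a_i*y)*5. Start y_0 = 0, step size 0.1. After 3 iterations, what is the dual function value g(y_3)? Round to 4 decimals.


Dual ascent for LP: min 9*x1 + 4*x2, 5*x1 + 2*x2 = 24, 0 <= x_i <= 5
Step 1: y^k = 0.0, reduced costs: (9.0, 4.0)
  x^k = (0.0, 0.0), subgradient = b - a^T x = 24.0
  y^{k+1} = 0.0 + 0.1*24.0 = 2.4
Step 2: y^k = 2.4, reduced costs: (-3.0, -0.8)
  x^k = (5.0, 5.0), subgradient = b - a^T x = -11.0
  y^{k+1} = 2.4 + 0.1*-11.0 = 1.3
Step 3: y^k = 1.3, reduced costs: (2.5, 1.4)
  x^k = (0.0, 0.0), subgradient = b - a^T x = 24.0
  y^{k+1} = 1.3 + 0.1*24.0 = 3.7
Dual objective at y_3 = 3.7: reduced costs (-9.5, -3.4), box minimizer x = (5.0, 5.0)
g(y_3) = b*y + (c1 - a1*y)*x1 + (c2 - a2*y)*x2 = 24*3.7 + (-9.5)*5.0 + (-3.4)*5.0 = 88.8 - 47.5 - 17.0 = 24.3


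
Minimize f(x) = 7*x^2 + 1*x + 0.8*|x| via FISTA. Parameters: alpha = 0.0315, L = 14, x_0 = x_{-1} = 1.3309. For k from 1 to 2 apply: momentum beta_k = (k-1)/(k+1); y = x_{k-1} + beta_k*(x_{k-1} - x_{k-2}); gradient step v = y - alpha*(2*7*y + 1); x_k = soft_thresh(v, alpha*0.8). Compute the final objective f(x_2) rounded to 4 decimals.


FISTA on f(x) = 7*x^2 + 1*x + 0.8*|x|
L = 14, alpha = 0.0315
Iteration 1: beta = 0.0, y = 1.3309 + 0.0*(1.3309 - 1.3309) = 1.3309
  grad(y) = 19.6326, v = y - alpha*grad = 0.7125
  prox(v) = soft_thresh(0.7125, 0.0252) = 0.6873
Iteration 2: beta = 0.3333, y = 0.6873 + 0.3333*(0.6873 - 1.3309) = 0.4727
  grad(y) = 7.6182, v = y - alpha*grad = 0.2328
  prox(v) = soft_thresh(0.2328, 0.0252) = 0.2076
f(x_2) = 7*0.2076^2 + 1*0.2076 + 0.8*|0.2076| = 0.6752


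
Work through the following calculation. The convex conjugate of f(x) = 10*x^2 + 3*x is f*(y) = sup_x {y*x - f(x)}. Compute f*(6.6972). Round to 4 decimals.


f*(y) = sup_x {y*x - a*x^2 - b*x} = sup_x {(y-b)*x - a*x^2}
FOC: (y - b) - 2a*x = 0 => x* = (y - b)/(2a)
x* = (6.6972 - 3)/(2*10) = 0.1849
f*(6.6972) = (y-b)^2/(4a) = (6.6972 - 3)^2/(4*10)
= 13.6693/40 = 0.3417


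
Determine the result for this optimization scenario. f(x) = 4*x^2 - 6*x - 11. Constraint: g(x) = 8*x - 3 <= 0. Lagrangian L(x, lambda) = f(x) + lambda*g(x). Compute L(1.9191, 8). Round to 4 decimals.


Step 1: Evaluate f(x).
f(1.9191) = 4*1.9191^2 - 6*1.9191 - 11 = -7.7828
Step 2: Evaluate g(x).
g(1.9191) = 8*1.9191 - 3 = 12.3528
Step 3: Compute Lagrangian.
L = -7.7828 + 8*12.3528 = 91.0396


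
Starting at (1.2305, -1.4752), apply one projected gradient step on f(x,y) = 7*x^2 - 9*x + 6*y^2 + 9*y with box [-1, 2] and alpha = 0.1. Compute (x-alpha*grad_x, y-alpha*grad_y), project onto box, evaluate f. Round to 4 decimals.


Step 1: Compute gradient at (1.2305, -1.4752).
grad_x = 2*7*1.2305 - 9 = 8.227
grad_y = 2*6*-1.4752 + 9 = -8.7024
Step 2: Gradient step.
x_raw = 1.2305 - 0.1*8.227 = 0.4078
y_raw = -1.4752 - 0.1*-8.7024 = -0.605
Step 3: Project onto [-1, 2].
x_proj = clip(0.4078) = 0.4078
y_proj = clip(-0.605) = -0.605
Step 4: Evaluate f.
f(0.4078, -0.605) = -5.7549


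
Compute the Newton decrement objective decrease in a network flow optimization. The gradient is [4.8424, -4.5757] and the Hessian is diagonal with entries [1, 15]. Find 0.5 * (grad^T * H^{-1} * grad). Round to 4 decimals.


Step 1: H is diagonal, so H^(-1) * g = [4.8424, -0.305].
Step 2: g^T H^(-1) g = sum_i g_i^2 / H_ii
  = (4.8424)^2/1 + (-4.5757)^2/15
  = 23.4488 + 1.3958 = 24.8446
Step 3: Objective decrease = 0.5 * g^T H^(-1) g = 12.4223


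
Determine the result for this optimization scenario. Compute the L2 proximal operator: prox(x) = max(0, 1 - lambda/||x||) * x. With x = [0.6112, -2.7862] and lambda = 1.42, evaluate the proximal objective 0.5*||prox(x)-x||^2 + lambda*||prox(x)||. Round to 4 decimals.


Step 1: Compute ||x||.
||x|| = 2.8525
Step 2: Compute scaling factor.
scale = max(0, 1 - 1.42/2.8525) = 0.5022
Step 3: prox(x) = [0.3069, -1.3992]
||prox(x)|| = 1.4325
Step 4: Proximal objective.
0.5*||prox-x||^2 = 1.0082
lambda*||prox|| = 2.0342
Total = 3.0423


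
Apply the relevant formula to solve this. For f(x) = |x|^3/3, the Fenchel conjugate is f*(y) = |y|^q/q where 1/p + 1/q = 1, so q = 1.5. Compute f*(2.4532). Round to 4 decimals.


The conjugate exponent q satisfies 1/p + 1/q = 1.
p = 3, so q = 3/(3 - 1) = 1.5
|y|^q = 2.4532^1.5 = 3.8424
f*(2.4532) = 3.8424 / 1.5 = 2.5616


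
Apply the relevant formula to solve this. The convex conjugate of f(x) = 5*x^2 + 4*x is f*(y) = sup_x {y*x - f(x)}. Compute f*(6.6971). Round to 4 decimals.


f*(y) = sup_x {y*x - a*x^2 - b*x} = sup_x {(y-b)*x - a*x^2}
FOC: (y - b) - 2a*x = 0 => x* = (y - b)/(2a)
x* = (6.6971 - 4)/(2*5) = 0.2697
f*(6.6971) = (y-b)^2/(4a) = (6.6971 - 4)^2/(4*5)
= 7.2743/20 = 0.3637


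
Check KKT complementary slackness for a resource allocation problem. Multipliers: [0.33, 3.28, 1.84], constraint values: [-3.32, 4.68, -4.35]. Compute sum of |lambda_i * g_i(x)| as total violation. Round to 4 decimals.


KKT complementary slackness check:
lambda_1 * g_1 = 0.33 * -3.32 = -1.0956
lambda_2 * g_2 = 3.28 * 4.68 = 15.3504
lambda_3 * g_3 = 1.84 * -4.35 = -8.004
Total violation = 1.0956 + 15.3504 + 8.004 = 24.45


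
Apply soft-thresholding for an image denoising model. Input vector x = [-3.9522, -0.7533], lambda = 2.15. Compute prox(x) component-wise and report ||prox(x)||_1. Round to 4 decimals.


Soft-thresholding with lambda = 2.15:
prox(-3.9522) = sign(-3.9522)*max(|-3.9522| - 2.15, 0) = -1.8022
prox(-0.7533) = sign(-0.7533)*max(|-0.7533| - 2.15, 0) = 0.0
prox(x) = [-1.8022, 0.0]
||prox(x)||_1 = 1.8022 + 0.0 = 1.8022


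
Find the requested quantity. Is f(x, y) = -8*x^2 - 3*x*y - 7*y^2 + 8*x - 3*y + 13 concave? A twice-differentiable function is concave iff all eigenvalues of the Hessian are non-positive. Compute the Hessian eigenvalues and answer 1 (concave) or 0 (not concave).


The Hessian of f(x,y) = -8*x^2 - 3*x*y - 7*y^2 + 8*x - 3*y + 13 is:
H = [[-16, -3], [-3, -14]]
Trace = -16 - 14 = -30
Determinant = -16*-14 - (-3)^2 = 215
Discriminant = (-30)^2 - 4*215 = 40.0
Eigenvalues: lambda_1 = -18.1623, lambda_2 = -11.8377
The function is concave.

1


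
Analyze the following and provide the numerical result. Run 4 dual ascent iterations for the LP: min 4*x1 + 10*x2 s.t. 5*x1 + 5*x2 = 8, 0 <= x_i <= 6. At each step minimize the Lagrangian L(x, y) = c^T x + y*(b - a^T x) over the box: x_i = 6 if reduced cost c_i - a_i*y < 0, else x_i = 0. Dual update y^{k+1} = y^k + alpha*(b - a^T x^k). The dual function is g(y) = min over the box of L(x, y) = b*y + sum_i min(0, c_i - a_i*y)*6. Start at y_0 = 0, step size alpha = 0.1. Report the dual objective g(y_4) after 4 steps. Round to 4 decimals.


Dual ascent for LP: min 4*x1 + 10*x2, 5*x1 + 5*x2 = 8, 0 <= x_i <= 6
Step 1: y^k = 0.0, reduced costs: (4.0, 10.0)
  x^k = (0.0, 0.0), subgradient = b - a^T x = 8.0
  y^{k+1} = 0.0 + 0.1*8.0 = 0.8
Step 2: y^k = 0.8, reduced costs: (0.0, 6.0)
  x^k = (0.0, 0.0), subgradient = b - a^T x = 8.0
  y^{k+1} = 0.8 + 0.1*8.0 = 1.6
Step 3: y^k = 1.6, reduced costs: (-4.0, 2.0)
  x^k = (6.0, 0.0), subgradient = b - a^T x = -22.0
  y^{k+1} = 1.6 + 0.1*-22.0 = -0.6
Step 4: y^k = -0.6, reduced costs: (7.0, 13.0)
  x^k = (0.0, 0.0), subgradient = b - a^T x = 8.0
  y^{k+1} = -0.6 + 0.1*8.0 = 0.2
Dual objective at y_4 = 0.2: reduced costs (3.0, 9.0), box minimizer x = (0.0, 0.0)
g(y_4) = b*y + (c1 - a1*y)*x1 + (c2 - a2*y)*x2 = 8*0.2 + 3.0*0.0 + 9.0*0.0 = 1.6 + 0.0 + 0.0 = 1.6


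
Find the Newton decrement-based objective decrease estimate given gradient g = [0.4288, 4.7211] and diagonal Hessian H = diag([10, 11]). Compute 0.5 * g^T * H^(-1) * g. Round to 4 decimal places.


Step 1: H is diagonal, so H^(-1) * g = [0.0429, 0.4292].
Step 2: g^T H^(-1) g = sum_i g_i^2 / H_ii
  = (0.4288)^2/10 + (4.7211)^2/11
  = 0.0184 + 2.0263 = 2.0446
Step 3: Objective decrease = 0.5 * g^T H^(-1) g = 1.0223


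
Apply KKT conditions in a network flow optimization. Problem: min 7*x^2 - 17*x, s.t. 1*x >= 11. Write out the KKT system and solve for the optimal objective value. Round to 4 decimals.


Step 1: Try lambda = 0 (constraint inactive).
x_unc = 17/(2*7) = 1.2143
Check: 1*1.2143 = 1.2143 < 11 -- violated!
Step 2: Constraint must be active: 1*x = 11
x* = 11/1 = 11.0
lambda = (2*7*11.0 - 17)/1 = 137.0
Step 3: Compute optimal value.
f(x*) = 7*11.0^2 - 17*11.0 = 660.0


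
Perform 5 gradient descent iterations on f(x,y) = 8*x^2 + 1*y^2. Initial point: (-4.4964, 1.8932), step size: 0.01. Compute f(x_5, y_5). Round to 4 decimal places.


Gradient descent on f(x,y) = 8*x^2 + 1*y^2.
Starting point: (-4.4964, 1.8932), alpha = 0.01
Step 1: grad_x = 2*8*-4.4964 = -71.9424, grad_y = 2*1*1.8932 = 3.7864
  x_1 = -4.4964 - 0.01*-71.9424 = -3.777
  y_1 = 1.8932 - 0.01*3.7864 = 1.8553
Step 2: grad_x = 2*8*-3.777 = -60.4316, grad_y = 2*1*1.8553 = 3.7107
  x_2 = -3.777 - 0.01*-60.4316 = -3.1727
  y_2 = 1.8553 - 0.01*3.7107 = 1.8182
Step 3: grad_x = 2*8*-3.1727 = -50.7626, grad_y = 2*1*1.8182 = 3.6365
  x_3 = -3.1727 - 0.01*-50.7626 = -2.665
  y_3 = 1.8182 - 0.01*3.6365 = 1.7819
Step 4: grad_x = 2*8*-2.665 = -42.6405, grad_y = 2*1*1.7819 = 3.5637
  x_4 = -2.665 - 0.01*-42.6405 = -2.2386
  y_4 = 1.7819 - 0.01*3.5637 = 1.7462
Step 5: grad_x = 2*8*-2.2386 = -35.8181, grad_y = 2*1*1.7462 = 3.4925
  x_5 = -2.2386 - 0.01*-35.8181 = -1.8804
  y_5 = 1.7462 - 0.01*3.4925 = 1.7113
f(-1.8804, 1.7113) = 8*(-1.8804)^2 + 1*1.7113^2 = 31.2172


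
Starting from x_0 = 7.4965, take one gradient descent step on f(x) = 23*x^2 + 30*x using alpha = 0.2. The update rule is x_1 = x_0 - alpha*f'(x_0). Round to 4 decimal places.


We compute the gradient at x_0 and apply the update.
f'(x) = 46*x + 30
f'(7.4965) = 46*7.4965 + 30 = 374.839
x_1 = 7.4965 - 0.2*374.839 = -67.4713


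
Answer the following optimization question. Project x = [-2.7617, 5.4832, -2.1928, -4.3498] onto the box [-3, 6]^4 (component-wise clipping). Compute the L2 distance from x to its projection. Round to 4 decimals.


Project each component onto [-3, 6].
clip(-2.7617) = -2.7617, clip(5.4832) = 5.4832, clip(-2.1928) = -2.1928, clip(-4.3498) = -3.0
Projection = [-2.7617, 5.4832, -2.1928, -3.0]
Squared diffs: [0.0, 0.0, 0.0, 1.822]
Distance = sqrt(1.822) = 1.3498


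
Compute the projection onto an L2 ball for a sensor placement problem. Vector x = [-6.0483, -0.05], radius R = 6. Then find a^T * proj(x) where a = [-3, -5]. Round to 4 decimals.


Step 1: Compute ||x|| (intermediates to 6 decimals).
||x|| = sqrt((-6.0483)^2 + (-0.05)^2) = 6.048507
Step 2: Project.
Since ||x|| > R, scale = R/||x|| = 6/6.048507 = 0.99198, proj(x) = scale * x
proj(x) = [-5.999793, -0.049599]
Step 3: Dot product.
a^T * proj(x) = -3*(-5.999793) - 5*(-0.049599) = 18.2474


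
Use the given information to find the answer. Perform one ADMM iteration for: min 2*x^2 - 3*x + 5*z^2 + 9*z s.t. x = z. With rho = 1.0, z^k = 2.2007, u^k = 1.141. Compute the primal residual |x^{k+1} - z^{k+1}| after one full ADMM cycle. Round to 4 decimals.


ADMM iteration with rho = 1.0, z^k = 2.2007, u^k = 1.141
Step 1: x-update.
Minimize 2*x^2 - 3*x + (1.0/2)*(x - 2.2007 + 1.141)^2
FOC: (2*2 + 1.0)*x = 3 + 1.0*(2.2007 - 1.141)
x^{k+1} = 0.8119
Step 2: z-update.
Minimize 5*z^2 + 9*z + (1.0/2)*(0.8119 - z + 1.141)^2
FOC: (2*5 + 1.0)*z = -9 + 1.0*(0.8119 + 1.141)
z^{k+1} = -0.6406
Step 3: u-update.
u^{k+1} = 1.141 + 0.8119 + 0.6406 = 2.5936
Step 4: Primal residual = |0.8119 + 0.6406| = 1.4526


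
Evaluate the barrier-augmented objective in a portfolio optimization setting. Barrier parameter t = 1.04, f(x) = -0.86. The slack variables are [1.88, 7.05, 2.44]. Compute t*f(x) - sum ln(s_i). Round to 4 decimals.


Step 1: Compute log-barrier.
ln values: [0.6313, 1.953, 0.892]
phi = -(0.6313 + 1.953 + 0.892) = -3.4763
Step 2: Compute augmented objective.
t*f(x) = 1.04*-0.86 = -0.8944
Total = -0.8944 - 3.4763 = -4.3707


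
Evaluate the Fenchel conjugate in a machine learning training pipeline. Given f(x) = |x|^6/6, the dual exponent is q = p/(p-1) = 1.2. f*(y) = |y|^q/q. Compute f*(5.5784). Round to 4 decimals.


The conjugate exponent q satisfies 1/p + 1/q = 1.
p = 6, so q = 6/(6 - 1) = 1.2
|y|^q = 5.5784^1.2 = 7.867
f*(5.5784) = 7.867 / 1.2 = 6.5559


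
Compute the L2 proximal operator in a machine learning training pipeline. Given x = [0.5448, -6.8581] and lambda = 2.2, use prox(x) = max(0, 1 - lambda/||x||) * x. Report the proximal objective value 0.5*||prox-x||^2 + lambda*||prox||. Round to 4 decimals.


Step 1: Compute ||x||.
||x|| = 6.8797
Step 2: Compute scaling factor.
scale = max(0, 1 - 2.2/6.8797) = 0.6802
Step 3: prox(x) = [0.3706, -4.665]
||prox(x)|| = 4.6797
Step 4: Proximal objective.
0.5*||prox-x||^2 = 2.42
lambda*||prox|| = 10.2953
Total = 12.7154


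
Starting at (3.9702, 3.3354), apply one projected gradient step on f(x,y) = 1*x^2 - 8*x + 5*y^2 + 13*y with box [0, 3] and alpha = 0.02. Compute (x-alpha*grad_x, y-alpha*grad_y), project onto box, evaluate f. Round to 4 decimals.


Step 1: Compute gradient at (3.9702, 3.3354).
grad_x = 2*1*3.9702 - 8 = -0.0596
grad_y = 2*5*3.3354 + 13 = 46.354
Step 2: Gradient step.
x_raw = 3.9702 - 0.02*-0.0596 = 3.9714
y_raw = 3.3354 - 0.02*46.354 = 2.4083
Step 3: Project onto [0, 3].
x_proj = clip(3.9714) = 3.0
y_proj = clip(2.4083) = 2.4083
Step 4: Evaluate f.
f(3.0, 2.4083) = 45.3082


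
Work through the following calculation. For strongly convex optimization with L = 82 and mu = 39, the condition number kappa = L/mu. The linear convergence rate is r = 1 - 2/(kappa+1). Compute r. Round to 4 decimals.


Step 1: Compute the condition number.
kappa = L/mu = 82/39 = 2.1026
Step 2: Compute the convergence rate.
r = 1 - 2/(kappa + 1) = 1 - 2*mu/(L + mu) = (L - mu)/(L + mu) = 43/121 = 0.3554


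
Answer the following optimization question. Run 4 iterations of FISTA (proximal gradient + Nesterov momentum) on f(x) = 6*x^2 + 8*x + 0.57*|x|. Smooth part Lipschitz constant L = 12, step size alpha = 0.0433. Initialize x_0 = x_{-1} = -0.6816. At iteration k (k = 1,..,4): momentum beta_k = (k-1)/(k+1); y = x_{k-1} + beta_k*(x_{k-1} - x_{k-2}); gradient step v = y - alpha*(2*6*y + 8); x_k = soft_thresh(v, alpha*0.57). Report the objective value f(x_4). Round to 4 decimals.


FISTA on f(x) = 6*x^2 + 8*x + 0.57*|x|
L = 12, alpha = 0.0433
Iteration 1: beta = 0.0, y = -0.6816 + 0.0*(-0.6816 + 0.6816) = -0.6816
  grad(y) = -0.1792, v = y - alpha*grad = -0.6738
  prox(v) = soft_thresh(-0.6738, 0.0247) = -0.6492
Iteration 2: beta = 0.3333, y = -0.6492 + 0.3333*(-0.6492 + 0.6816) = -0.6383
  grad(y) = 0.3398, v = y - alpha*grad = -0.6531
  prox(v) = soft_thresh(-0.6531, 0.0247) = -0.6284
Iteration 3: beta = 0.5, y = -0.6284 + 0.5*(-0.6284 + 0.6492) = -0.618
  grad(y) = 0.5841, v = y - alpha*grad = -0.6433
  prox(v) = soft_thresh(-0.6433, 0.0247) = -0.6186
Iteration 4: beta = 0.6, y = -0.6186 + 0.6*(-0.6186 + 0.6284) = -0.6127
  grad(y) = 0.6472, v = y - alpha*grad = -0.6408
  prox(v) = soft_thresh(-0.6408, 0.0247) = -0.6161
f(x_4) = 6*(-0.6161)^2 + 8*(-0.6161) + 0.57*|-0.6161| = -2.3001


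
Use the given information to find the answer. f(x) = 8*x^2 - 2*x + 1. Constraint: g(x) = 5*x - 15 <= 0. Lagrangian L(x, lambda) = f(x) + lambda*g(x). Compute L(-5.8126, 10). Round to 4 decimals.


Step 1: Evaluate f(x).
f(-5.8126) = 8*(-5.8126)^2 - 2*(-5.8126) + 1 = 282.9158
Step 2: Evaluate g(x).
g(-5.8126) = 5*-5.8126 - 15 = -44.063
Step 3: Compute Lagrangian.
L = 282.9158 + 10*-44.063 = -157.7142


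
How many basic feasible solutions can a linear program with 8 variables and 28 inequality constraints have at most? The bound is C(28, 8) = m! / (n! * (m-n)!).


Each vertex corresponds to some choice of n active constraints out of m, so the number of vertices is at most C(m, n) = m! / (n!(m-n)!).
m = 28, n = 8
Numerator: 28 * 27 * 26 * 25 * 24 * 23 * 22 * 21
Denominator: 8! = 40320
C(28, 8) = 3108105


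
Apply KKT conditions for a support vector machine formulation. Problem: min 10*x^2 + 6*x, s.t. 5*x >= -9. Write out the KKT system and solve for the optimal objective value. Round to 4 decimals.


Step 1: Try lambda = 0 (constraint inactive).
Stationarity: 2*10*x + 6 = 0
x* = -6/(2*10) = -0.3
Check constraint: 5*-0.3 = -1.5 >= -9 -- satisfied.
Step 2: Compute optimal value.
f(x*) = 10*(-0.3)^2 + 6*(-0.3) = -0.9


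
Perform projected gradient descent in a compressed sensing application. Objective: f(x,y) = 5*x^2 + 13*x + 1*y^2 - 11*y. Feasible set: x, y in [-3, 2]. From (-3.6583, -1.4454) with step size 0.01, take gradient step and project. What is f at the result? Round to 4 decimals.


Step 1: Compute gradient at (-3.6583, -1.4454).
grad_x = 2*5*-3.6583 + 13 = -23.583
grad_y = 2*1*-1.4454 - 11 = -13.8908
Step 2: Gradient step.
x_raw = -3.6583 - 0.01*-23.583 = -3.4225
y_raw = -1.4454 - 0.01*-13.8908 = -1.3065
Step 3: Project onto [-3, 2].
x_proj = clip(-3.4225) = -3.0
y_proj = clip(-1.3065) = -1.3065
Step 4: Evaluate f.
f(-3.0, -1.3065) = 22.0783


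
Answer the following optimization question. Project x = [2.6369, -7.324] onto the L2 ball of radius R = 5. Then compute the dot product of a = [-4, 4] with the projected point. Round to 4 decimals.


Step 1: Compute ||x|| (intermediates to 6 decimals).
||x|| = sqrt(2.6369^2 + (-7.324)^2) = 7.784229
Step 2: Project.
Since ||x|| > R, scale = R/||x|| = 5/7.784229 = 0.642324, proj(x) = scale * x
proj(x) = [1.693744, -4.704381]
Step 3: Dot product.
a^T * proj(x) = -4*1.693744 + 4*(-4.704381) = -25.5925


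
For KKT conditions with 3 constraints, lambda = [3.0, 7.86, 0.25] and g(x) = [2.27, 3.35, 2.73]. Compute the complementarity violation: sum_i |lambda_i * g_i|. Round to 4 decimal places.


KKT complementary slackness check:
lambda_1 * g_1 = 3.0 * 2.27 = 6.81
lambda_2 * g_2 = 7.86 * 3.35 = 26.331
lambda_3 * g_3 = 0.25 * 2.73 = 0.6825
Total violation = 6.81 + 26.331 + 0.6825 = 33.8235


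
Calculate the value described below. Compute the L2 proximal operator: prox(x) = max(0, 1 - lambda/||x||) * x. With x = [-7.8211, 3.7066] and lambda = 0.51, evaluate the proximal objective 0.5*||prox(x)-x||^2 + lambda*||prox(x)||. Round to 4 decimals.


Step 1: Compute ||x||.
||x|| = 8.655
Step 2: Compute scaling factor.
scale = max(0, 1 - 0.51/8.655) = 0.9411
Step 3: prox(x) = [-7.3602, 3.4882]
||prox(x)|| = 8.145
Step 4: Proximal objective.
0.5*||prox-x||^2 = 0.1301
lambda*||prox|| = 4.154
Total = 4.284


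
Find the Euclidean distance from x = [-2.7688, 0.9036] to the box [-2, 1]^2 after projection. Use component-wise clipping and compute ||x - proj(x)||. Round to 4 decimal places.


Project each component onto [-2, 1].
clip(-2.7688) = -2.0, clip(0.9036) = 0.9036
Projection = [-2.0, 0.9036]
Squared diffs: [0.5911, 0.0]
Distance = sqrt(0.5911) = 0.7688


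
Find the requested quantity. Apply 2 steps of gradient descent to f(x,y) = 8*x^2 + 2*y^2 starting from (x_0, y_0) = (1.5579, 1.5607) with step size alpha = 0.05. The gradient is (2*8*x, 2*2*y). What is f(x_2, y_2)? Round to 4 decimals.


Gradient descent on f(x,y) = 8*x^2 + 2*y^2.
Starting point: (1.5579, 1.5607), alpha = 0.05
Step 1: grad_x = 2*8*1.5579 = 24.9264, grad_y = 2*2*1.5607 = 6.2428
  x_1 = 1.5579 - 0.05*24.9264 = 0.3116
  y_1 = 1.5607 - 0.05*6.2428 = 1.2486
Step 2: grad_x = 2*8*0.3116 = 4.9853, grad_y = 2*2*1.2486 = 4.9942
  x_2 = 0.3116 - 0.05*4.9853 = 0.0623
  y_2 = 1.2486 - 0.05*4.9942 = 0.9988
f(0.0623, 0.9988) = 8*0.0623^2 + 2*0.9988^2 = 2.0265


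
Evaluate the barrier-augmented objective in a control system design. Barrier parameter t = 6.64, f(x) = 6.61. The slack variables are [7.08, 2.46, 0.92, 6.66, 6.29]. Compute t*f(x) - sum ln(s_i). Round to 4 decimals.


Step 1: Compute log-barrier.
ln values: [1.9573, 0.9002, -0.0834, 1.8961, 1.839]
phi = -(1.9573 + 0.9002 - 0.0834 + 1.8961 + 1.839) = -6.5091
Step 2: Compute augmented objective.
t*f(x) = 6.64*6.61 = 43.8904
Total = 43.8904 - 6.5091 = 37.3813


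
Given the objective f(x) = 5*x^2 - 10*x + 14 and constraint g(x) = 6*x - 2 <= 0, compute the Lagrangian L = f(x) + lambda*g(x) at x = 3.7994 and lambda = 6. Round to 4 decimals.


Step 1: Evaluate f(x).
f(3.7994) = 5*3.7994^2 - 10*3.7994 + 14 = 48.1832
Step 2: Evaluate g(x).
g(3.7994) = 6*3.7994 - 2 = 20.7964
Step 3: Compute Lagrangian.
L = 48.1832 + 6*20.7964 = 172.9616


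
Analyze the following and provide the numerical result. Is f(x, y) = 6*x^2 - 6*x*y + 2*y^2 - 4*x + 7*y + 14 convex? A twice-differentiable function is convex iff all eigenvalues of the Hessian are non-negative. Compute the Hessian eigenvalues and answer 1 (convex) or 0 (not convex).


The Hessian of f(x,y) = 6*x^2 - 6*x*y + 2*y^2 - 4*x + 7*y + 14 is:
H = [[12, -6], [-6, 4]]
Trace = 12 + 4 = 16
Determinant = 12*4 - (-6)^2 = 12
Discriminant = (16)^2 - 4*12 = 208.0
Eigenvalues: lambda_1 = 0.7889, lambda_2 = 15.2111
The function is convex.

1
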